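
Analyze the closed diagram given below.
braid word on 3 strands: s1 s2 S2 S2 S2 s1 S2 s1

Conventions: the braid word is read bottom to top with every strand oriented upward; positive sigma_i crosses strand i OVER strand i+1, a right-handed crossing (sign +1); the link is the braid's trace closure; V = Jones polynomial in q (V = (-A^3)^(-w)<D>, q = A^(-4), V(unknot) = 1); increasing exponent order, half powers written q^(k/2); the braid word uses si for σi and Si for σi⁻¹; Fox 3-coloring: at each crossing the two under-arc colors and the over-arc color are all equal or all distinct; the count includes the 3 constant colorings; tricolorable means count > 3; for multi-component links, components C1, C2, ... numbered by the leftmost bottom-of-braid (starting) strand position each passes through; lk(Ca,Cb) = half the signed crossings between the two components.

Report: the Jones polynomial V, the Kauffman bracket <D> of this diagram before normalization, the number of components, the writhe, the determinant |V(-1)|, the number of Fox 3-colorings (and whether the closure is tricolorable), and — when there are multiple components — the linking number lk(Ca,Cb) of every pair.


V(q) = -q^-3 + 2q^-2 - 2q^-1 + 3 - 2q + 2q^2 - q^3
bracket: -A^-12 + 2A^-8 - 2A^-4 + 3 - 2A^4 + 2A^8 - A^12, w = 0
1 component, writhe 0, over 8 crossings
det 13, colorings 3 of 3^8 — not tricolorable
observation: w = 0 shifts under R1 moves; the (-A^3)^(0) factor cancels that in V


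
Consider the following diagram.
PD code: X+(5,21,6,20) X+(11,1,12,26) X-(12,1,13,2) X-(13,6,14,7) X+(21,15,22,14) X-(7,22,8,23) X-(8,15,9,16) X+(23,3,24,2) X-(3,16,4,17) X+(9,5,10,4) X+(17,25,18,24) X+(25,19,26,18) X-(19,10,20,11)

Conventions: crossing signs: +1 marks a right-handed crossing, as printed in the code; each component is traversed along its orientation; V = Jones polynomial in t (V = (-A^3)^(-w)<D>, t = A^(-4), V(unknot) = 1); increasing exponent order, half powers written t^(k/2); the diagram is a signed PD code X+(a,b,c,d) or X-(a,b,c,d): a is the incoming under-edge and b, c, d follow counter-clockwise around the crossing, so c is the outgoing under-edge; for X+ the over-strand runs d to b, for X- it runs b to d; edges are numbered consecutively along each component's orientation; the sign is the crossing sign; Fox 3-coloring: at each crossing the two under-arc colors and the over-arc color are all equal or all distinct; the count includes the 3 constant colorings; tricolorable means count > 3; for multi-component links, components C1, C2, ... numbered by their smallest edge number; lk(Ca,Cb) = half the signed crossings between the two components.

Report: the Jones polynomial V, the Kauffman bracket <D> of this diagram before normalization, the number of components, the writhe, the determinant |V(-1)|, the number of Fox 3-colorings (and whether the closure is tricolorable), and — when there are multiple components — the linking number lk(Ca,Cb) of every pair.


Jones polynomial: V(t) = -t^-3 + 2t^-2 - 3t^-1 + 5 - 4t + 4t^2 - 3t^3 + 2t^4 - t^5
<D> = A^-17 - 2A^-13 + 3A^-9 - 4A^-5 + 4A^-1 - 5A^3 + 3A^7 - 2A^11 + A^15; writhe +1
components 1, writhe +1 (13 crossings)
3-colorings: 3 of 3^13, det 25 — not tricolorable
note: w = +1 (over 13 crossings) is diagram-only; (-A^3)^(-1) removes it from V


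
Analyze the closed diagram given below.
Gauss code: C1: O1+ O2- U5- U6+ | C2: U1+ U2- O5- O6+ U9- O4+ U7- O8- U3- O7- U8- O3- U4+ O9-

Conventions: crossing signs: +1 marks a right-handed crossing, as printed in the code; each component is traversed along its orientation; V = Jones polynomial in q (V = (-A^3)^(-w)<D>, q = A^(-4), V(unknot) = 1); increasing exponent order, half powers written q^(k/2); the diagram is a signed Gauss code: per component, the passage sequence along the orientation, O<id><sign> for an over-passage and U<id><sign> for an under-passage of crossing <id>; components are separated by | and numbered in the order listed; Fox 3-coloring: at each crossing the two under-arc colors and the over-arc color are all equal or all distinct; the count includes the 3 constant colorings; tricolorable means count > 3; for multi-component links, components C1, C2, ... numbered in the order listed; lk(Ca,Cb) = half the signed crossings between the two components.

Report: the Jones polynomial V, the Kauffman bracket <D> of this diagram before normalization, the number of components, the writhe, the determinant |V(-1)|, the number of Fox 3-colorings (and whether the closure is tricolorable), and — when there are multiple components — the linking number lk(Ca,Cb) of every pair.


V = q^(-9/2) - q^(-5/2) - q^(-3/2) - q^(-1/2)
<D> = A^-7 + A^-3 + A - A^9 (w = -3)
2 components over 9 crossings, w = -3
lk(C1,C2): 0
27 Fox colorings among 3^9, |V(-1)| = 0: tricolorable
why: w = -3 (over 9 crossings) is diagram-only; (-A^3)^(3) removes it from V


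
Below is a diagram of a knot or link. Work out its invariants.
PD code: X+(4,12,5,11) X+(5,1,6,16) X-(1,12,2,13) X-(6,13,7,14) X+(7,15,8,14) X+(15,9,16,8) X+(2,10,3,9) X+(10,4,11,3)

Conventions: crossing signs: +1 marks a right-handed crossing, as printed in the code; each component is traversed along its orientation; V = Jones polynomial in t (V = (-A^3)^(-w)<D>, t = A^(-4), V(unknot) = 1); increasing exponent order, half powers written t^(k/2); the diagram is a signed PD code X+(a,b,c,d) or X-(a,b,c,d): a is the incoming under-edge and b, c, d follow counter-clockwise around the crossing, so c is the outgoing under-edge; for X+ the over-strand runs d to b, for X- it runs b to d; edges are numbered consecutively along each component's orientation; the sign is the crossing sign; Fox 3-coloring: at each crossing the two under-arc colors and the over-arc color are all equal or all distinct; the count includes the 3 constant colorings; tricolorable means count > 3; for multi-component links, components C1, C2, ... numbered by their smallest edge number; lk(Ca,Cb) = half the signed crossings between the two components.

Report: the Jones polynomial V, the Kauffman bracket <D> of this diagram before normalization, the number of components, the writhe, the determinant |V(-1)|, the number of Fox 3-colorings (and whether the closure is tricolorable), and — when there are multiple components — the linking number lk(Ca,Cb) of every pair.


V(t) = t - t^2 + 2t^3 - t^4 + t^5 - t^6
bracket: -A^-12 + A^-8 - A^-4 + 2 - A^4 + A^8, w = +4
1 component, writhe +4, over 8 crossings
det 7, colorings 3 of 3^8 — not tricolorable
observation: the span of V is 5, forcing >= 5 crossings in any diagram


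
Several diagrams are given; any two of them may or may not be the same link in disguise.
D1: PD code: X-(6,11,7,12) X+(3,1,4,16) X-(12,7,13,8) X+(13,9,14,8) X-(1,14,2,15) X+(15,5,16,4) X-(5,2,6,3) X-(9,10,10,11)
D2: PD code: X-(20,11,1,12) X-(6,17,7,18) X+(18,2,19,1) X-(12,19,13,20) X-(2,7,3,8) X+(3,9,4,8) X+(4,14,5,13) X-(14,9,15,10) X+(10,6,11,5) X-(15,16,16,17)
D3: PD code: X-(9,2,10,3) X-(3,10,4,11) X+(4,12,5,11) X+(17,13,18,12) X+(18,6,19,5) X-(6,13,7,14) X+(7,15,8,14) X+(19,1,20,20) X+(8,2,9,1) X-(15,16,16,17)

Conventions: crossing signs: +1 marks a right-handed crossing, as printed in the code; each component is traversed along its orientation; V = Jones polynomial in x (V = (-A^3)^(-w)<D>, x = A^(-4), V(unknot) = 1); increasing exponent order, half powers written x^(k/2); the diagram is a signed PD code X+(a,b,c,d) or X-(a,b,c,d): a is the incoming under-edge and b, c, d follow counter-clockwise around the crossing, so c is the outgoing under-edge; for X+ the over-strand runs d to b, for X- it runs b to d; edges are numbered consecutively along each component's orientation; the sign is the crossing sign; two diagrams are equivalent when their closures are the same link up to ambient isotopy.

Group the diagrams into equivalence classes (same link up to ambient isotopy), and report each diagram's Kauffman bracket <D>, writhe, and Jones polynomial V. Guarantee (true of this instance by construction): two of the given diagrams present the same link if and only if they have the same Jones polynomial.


equivalence classes: {D1} | {D2} | {D3}
D1 (bracket A^-14 - A^-10 + A^-6 - A^-2 + A^2; 8 crossings at w = -2): V = x^-2 - x^-1 + 1 - x + x^2
V(D2) = x^-4 - 2x^-3 + 3x^-2 - 4x^-1 + 4 - 3x + 3x^2 - x^3  [10 crossings, <D> = -A^-18 + 3A^-14 - 3A^-10 + 4A^-6 - 4A^-2 + 3A^2 - 2A^6 + A^10, w = -2]
D3 (bracket A^6; 10 crossings at w = +2): V = 1
key observation: 3 values of V(x) split the 3 diagrams


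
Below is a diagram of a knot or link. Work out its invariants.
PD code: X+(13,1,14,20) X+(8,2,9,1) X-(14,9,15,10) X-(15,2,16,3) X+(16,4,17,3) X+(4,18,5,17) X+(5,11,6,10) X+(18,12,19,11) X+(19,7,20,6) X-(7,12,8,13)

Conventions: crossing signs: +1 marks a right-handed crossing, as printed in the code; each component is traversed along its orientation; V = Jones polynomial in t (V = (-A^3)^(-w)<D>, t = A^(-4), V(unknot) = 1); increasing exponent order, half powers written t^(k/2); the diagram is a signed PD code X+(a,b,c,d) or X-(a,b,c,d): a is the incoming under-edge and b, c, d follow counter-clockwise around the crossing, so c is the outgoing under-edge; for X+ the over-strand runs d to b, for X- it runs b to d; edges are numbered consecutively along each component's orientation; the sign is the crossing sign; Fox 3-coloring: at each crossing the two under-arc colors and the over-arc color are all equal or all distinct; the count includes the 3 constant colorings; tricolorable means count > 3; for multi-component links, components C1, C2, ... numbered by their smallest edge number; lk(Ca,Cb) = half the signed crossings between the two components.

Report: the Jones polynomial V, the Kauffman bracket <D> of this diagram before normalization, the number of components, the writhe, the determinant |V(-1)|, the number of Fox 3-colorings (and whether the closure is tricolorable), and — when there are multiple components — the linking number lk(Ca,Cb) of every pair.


V(t) = t - t^2 + 2t^3 - t^4 + t^5 - t^6
bracket: -A^-12 + A^-8 - A^-4 + 2 - A^4 + A^8, w = +4
1 component, writhe +4, over 10 crossings
det 7, colorings 3 of 3^10 — not tricolorable
observation: the span of V is 5, forcing >= 5 crossings in any diagram


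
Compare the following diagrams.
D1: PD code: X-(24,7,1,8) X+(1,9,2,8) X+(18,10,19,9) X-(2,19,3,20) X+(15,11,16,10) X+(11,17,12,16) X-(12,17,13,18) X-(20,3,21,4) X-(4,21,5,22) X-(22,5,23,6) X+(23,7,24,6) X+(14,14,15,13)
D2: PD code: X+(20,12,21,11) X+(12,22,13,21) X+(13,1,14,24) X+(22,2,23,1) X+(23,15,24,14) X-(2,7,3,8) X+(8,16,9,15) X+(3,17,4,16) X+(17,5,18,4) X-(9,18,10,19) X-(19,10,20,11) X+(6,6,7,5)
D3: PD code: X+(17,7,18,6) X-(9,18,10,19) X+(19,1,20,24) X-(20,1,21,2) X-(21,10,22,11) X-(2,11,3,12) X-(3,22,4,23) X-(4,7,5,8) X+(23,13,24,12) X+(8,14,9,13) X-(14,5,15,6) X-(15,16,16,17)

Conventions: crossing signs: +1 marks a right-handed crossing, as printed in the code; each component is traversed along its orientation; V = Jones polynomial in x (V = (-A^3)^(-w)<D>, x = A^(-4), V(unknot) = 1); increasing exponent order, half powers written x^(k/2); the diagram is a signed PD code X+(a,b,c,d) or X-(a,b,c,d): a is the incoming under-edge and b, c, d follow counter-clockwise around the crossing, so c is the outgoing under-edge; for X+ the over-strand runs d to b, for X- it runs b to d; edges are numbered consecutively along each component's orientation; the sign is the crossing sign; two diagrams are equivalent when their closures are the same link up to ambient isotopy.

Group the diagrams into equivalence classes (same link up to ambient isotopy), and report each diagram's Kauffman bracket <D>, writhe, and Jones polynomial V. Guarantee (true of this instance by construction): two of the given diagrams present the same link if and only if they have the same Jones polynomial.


grouping into links: {D1} | {D2} | {D3}
V(D1) = -x^-4 + x^-3 + x^-1  (w 0, c 12, <D> = A^4 + A^12 - A^16)
D2 (bracket -A^-6 + A^-2 - A^2 + 2A^6 - A^10 + A^14; 12 crossings at w = +6): V = x - x^2 + 2x^3 - x^4 + x^5 - x^6
V(D3) = 1  [12 crossings, <D> = A^-12, w = -4]
why: 3 classes among 3 diagrams; unequal V(x) rules out equality


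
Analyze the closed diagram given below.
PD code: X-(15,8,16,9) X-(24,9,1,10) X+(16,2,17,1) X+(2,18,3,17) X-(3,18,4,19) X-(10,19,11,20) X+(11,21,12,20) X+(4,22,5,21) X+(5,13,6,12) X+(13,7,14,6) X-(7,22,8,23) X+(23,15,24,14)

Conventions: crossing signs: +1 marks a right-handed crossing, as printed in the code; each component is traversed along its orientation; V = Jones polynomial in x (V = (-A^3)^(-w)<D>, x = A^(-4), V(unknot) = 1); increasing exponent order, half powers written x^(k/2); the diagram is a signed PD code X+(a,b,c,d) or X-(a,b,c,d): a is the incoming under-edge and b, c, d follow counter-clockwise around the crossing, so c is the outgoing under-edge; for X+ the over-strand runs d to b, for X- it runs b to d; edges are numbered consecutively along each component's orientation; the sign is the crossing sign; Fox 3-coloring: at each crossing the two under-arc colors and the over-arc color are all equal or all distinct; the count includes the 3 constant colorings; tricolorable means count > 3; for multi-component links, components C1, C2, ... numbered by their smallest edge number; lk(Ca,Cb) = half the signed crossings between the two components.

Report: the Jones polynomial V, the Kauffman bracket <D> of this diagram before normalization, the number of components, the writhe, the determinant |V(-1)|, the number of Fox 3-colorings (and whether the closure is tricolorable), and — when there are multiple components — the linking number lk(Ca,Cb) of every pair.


V(x) = x^-1 - 1 + 2x - 2x^2 + 2x^3 - 2x^4 + x^5
bracket: A^-14 - 2A^-10 + 2A^-6 - 2A^-2 + 2A^2 - A^6 + A^10, w = +2
1 component, writhe +2, over 12 crossings
det 11, colorings 3 of 3^12 — not tricolorable
observation: V spans 6 powers of x: at least 6 crossings in any diagram


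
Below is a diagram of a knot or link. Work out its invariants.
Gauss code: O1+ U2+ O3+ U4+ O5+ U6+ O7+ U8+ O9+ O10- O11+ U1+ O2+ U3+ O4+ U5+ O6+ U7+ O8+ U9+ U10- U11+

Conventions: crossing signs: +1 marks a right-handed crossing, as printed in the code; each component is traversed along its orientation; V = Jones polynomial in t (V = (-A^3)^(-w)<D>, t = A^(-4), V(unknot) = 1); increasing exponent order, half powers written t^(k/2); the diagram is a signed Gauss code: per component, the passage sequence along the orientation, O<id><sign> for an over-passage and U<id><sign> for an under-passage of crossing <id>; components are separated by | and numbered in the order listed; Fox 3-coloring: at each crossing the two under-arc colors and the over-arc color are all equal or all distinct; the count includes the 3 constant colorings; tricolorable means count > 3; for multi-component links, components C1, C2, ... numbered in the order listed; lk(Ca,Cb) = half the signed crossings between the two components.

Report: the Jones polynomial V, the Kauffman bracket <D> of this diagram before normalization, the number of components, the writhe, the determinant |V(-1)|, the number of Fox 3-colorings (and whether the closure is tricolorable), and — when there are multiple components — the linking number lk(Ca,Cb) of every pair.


Jones polynomial: V(t) = t^4 + t^6 - t^7 + t^8 - t^9 + t^10 - t^11 + t^12 - t^13
<D> = A^-25 - A^-21 + A^-17 - A^-13 + A^-9 - A^-5 + A^-1 - A^3 - A^11; writhe +9
components 1, writhe +9 (11 crossings)
3-colorings: 9 of 3^11, det 9 — tricolorable
note: |V(-1)| = 9: so tricolorable, since 3 divides 9


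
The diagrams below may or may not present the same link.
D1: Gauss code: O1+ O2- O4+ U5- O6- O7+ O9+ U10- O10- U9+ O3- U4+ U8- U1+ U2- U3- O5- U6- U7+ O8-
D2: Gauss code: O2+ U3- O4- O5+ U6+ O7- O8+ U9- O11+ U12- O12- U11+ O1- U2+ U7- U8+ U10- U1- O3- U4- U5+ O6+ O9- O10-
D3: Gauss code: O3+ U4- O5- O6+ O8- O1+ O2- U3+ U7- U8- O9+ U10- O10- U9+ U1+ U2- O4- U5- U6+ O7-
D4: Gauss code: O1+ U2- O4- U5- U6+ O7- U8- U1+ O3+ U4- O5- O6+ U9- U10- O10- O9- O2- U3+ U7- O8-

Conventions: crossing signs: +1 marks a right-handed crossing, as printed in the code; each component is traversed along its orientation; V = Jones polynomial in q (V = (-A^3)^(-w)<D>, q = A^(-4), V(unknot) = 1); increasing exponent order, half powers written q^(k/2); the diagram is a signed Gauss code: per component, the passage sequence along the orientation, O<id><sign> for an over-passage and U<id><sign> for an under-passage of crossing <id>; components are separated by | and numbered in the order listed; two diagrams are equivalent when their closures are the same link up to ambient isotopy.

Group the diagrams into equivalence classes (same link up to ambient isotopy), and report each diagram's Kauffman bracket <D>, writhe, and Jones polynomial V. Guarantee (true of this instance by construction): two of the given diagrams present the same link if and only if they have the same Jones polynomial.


grouping into links: {D1, D2, D3, D4}
V(D1) = 1  (w -2, c 10, <D> = A^-6)
V(D2) = 1  (w -2, c 12, <D> = A^-6)
V(D3) = 1  [10 crossings, <D> = A^-6, w = -2]
V(D4) = 1  (w -4, c 10, <D> = A^-12)
why: all 4 diagrams share one V(q), hence one class


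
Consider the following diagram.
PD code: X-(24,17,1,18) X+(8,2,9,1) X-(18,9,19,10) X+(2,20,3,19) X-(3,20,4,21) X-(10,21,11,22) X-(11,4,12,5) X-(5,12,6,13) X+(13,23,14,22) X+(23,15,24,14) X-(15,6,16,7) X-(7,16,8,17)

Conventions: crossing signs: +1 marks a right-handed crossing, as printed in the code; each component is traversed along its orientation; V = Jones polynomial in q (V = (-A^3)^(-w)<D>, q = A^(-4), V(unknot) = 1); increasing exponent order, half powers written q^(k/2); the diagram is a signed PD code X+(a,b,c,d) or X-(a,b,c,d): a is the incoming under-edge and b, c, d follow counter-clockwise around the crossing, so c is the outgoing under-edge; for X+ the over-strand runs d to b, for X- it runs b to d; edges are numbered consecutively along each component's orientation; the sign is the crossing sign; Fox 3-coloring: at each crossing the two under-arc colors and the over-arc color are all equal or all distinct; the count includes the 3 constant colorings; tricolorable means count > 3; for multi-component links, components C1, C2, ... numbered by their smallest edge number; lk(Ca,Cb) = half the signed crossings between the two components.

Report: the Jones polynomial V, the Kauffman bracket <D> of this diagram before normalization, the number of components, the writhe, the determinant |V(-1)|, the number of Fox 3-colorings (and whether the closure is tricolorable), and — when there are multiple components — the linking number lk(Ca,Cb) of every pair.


V(q) = -q^-8 + 3q^-7 - 5q^-6 + 6q^-5 - 7q^-4 + 7q^-3 - 5q^-2 + 4q^-1 - 1
bracket: -A^-12 + 4A^-8 - 5A^-4 + 7 - 7A^4 + 6A^8 - 5A^12 + 3A^16 - A^20, w = -4
1 component, writhe -4, over 12 crossings
det 39, colorings 9 of 3^12 — tricolorable
observation: |V(-1)| = 39: so tricolorable, since 3 divides 39


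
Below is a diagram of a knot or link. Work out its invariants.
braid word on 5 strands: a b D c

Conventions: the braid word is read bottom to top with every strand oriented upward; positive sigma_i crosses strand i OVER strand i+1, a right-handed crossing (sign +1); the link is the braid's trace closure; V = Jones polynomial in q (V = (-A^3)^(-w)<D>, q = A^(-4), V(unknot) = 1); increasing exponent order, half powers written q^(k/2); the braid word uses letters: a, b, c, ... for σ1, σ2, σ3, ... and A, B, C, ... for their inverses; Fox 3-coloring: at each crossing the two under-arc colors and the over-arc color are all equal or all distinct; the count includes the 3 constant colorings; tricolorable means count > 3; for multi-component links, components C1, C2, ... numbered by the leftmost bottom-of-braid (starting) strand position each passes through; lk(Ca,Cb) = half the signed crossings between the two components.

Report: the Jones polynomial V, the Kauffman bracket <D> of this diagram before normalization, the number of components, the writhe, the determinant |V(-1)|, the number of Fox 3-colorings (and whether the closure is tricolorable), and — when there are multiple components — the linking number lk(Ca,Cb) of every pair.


V(q) = 1
bracket: A^6, w = +2
1 component, writhe +2, over 4 crossings
det 1, colorings 3 of 3^4 — not tricolorable
observation: w = +2 shifts under R1 moves; the (-A^3)^(-2) factor cancels that in V


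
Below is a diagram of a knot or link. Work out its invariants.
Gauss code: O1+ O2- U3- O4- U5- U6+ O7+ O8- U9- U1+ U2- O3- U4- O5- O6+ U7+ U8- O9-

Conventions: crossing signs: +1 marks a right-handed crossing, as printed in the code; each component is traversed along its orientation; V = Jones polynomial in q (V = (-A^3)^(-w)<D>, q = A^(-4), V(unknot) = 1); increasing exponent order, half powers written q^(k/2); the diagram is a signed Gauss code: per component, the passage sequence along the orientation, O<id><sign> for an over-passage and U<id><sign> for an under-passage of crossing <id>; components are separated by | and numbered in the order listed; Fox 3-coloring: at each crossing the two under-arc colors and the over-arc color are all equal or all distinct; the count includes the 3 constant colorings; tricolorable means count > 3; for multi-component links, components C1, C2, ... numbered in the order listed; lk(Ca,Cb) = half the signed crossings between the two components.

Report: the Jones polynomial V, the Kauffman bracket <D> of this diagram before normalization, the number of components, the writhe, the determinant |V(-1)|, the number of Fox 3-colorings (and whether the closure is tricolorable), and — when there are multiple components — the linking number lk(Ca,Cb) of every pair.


V = -q^-4 + q^-3 + q^-1
<D> = -A^-5 - A^3 + A^7 (w = -3)
1 component over 9 crossings, w = -3
9 Fox colorings among 3^9, |V(-1)| = 3: tricolorable
why: w = -3 shifts under R1 moves; the (-A^3)^(3) factor cancels that in V


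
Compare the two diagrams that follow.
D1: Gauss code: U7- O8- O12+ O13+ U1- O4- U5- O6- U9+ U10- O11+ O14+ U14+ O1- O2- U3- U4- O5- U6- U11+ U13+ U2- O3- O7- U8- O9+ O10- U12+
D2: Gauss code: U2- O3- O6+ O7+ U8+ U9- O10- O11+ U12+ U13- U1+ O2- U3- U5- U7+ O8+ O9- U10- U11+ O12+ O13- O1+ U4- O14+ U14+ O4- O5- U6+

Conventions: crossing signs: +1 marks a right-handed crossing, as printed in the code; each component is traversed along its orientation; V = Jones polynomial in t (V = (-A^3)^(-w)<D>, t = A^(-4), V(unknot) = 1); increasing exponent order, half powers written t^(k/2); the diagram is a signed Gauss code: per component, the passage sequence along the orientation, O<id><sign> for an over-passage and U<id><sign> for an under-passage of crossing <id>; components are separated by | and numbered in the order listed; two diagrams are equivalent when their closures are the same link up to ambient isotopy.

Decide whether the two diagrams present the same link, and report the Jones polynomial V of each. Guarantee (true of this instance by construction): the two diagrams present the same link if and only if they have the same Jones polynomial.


equivalent: no
D1 (bracket A^-8 - A^-4 + 2 - A^4 + A^8 - A^12; 14 crossings at w = -4): V = -t^-6 + t^-5 - t^-4 + 2t^-3 - t^-2 + t^-1
V(D2) = t^-2 - t^-1 + 1 - t + t^2  (w 0, c 14, <D> = A^-8 - A^-4 + 1 - A^4 + A^8)
key observation: comparing 2 Jones polynomials yields 2 groups


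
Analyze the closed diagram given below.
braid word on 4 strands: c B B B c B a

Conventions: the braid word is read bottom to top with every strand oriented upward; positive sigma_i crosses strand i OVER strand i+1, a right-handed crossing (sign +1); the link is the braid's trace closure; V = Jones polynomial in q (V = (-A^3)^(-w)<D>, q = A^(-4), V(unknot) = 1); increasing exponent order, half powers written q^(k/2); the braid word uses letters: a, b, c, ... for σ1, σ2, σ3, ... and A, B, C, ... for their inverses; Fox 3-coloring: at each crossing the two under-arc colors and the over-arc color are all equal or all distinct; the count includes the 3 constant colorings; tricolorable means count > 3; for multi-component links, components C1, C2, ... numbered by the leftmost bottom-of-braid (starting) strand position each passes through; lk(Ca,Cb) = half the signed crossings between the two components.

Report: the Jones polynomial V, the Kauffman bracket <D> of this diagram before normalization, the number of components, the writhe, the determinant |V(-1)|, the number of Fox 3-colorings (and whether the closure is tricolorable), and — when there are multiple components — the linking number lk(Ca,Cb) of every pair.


Jones polynomial: V(q) = q^-5 - 2q^-4 + 2q^-3 - 2q^-2 + 2q^-1 - 1 + q
<D> = -A^-7 + A^-3 - 2A + 2A^5 - 2A^9 + 2A^13 - A^17; writhe -1
components 1, writhe -1 (7 crossings)
3-colorings: 3 of 3^7, det 11 — not tricolorable
note: det 11 = |V(-1)|; not divisible by 3, so not tricolorable


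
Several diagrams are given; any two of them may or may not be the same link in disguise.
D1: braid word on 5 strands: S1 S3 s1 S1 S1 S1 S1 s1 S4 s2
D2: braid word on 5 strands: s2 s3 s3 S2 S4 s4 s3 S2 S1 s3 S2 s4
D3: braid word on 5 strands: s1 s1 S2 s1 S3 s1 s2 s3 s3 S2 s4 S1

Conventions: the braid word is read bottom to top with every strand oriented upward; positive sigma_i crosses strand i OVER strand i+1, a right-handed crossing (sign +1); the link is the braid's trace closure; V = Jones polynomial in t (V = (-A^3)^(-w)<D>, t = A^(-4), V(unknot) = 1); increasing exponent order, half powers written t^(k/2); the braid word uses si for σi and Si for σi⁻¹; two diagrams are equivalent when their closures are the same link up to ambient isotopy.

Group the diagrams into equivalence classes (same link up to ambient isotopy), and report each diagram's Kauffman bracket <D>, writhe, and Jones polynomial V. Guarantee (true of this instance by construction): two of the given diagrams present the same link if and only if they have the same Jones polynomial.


equivalence classes: {D1} | {D2} | {D3}
D1 (bracket A^-8 + 1 - A^4; 10 crossings at w = -4): V = -t^-4 + t^-3 + t^-1
D2 (bracket A^-14 - 2A^-10 + 2A^-6 - 2A^-2 + 2A^2 - A^6 + A^10; 12 crossings at w = +2): V = t^-1 - 1 + 2t - 2t^2 + 2t^3 - 2t^4 + t^5
V(D3) = t^-1 - 2 + 3t - 3t^2 + 4t^3 - 3t^4 + 2t^5 - t^6  [12 crossings, <D> = -A^-12 + 2A^-8 - 3A^-4 + 4 - 3A^4 + 3A^8 - 2A^12 + A^16, w = +4]
key observation: V(t) takes 3 values over 3 diagrams, fixing the grouping


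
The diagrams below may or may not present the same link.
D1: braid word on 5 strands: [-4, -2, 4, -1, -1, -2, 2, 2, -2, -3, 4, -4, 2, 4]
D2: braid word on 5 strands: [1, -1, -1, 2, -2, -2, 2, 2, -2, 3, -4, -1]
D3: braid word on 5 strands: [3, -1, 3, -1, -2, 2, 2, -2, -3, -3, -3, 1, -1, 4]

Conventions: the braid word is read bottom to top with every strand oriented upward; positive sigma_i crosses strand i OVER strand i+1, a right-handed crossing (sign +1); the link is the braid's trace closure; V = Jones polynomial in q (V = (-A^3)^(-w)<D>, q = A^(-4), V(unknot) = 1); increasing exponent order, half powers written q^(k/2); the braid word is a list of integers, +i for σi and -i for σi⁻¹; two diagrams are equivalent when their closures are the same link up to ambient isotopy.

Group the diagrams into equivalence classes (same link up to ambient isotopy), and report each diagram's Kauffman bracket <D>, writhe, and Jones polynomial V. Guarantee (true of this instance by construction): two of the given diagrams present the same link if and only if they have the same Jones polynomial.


equivalence classes: {D1, D2, D3}
D1 (bracket A^-6 + A^-2 + A^2 + A^6; 14 crossings at w = -2): V = q^-3 + q^-2 + q^-1 + 1
V(D2) = q^-3 + q^-2 + q^-1 + 1  (w -2, c 12, <D> = A^-6 + A^-2 + A^2 + A^6)
V(D3) = q^-3 + q^-2 + q^-1 + 1  [14 crossings, <D> = A^-6 + A^-2 + A^2 + A^6, w = -2]
key observation: all 3 diagrams share one V(q), hence one class


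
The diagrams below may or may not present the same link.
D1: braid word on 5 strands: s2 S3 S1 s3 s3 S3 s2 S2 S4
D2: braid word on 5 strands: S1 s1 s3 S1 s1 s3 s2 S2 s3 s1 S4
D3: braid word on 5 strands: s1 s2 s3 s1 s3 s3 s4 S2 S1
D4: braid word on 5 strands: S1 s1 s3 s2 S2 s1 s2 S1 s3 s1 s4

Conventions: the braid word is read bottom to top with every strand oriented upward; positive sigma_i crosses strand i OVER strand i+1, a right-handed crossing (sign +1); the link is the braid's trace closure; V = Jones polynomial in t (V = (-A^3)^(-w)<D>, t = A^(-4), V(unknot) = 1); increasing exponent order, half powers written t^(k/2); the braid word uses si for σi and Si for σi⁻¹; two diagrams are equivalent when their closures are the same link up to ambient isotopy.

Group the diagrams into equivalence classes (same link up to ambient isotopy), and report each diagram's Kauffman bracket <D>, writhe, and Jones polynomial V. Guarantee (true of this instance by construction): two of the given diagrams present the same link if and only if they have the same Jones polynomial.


grouping into links: {D1} | {D2, D3} | {D4}
V(D1) = -t^(-1/2) - t^(1/2)  (w -1, c 9, <D> = A^-5 + A^-1)
V(D2) = -t^(1/2) - t^(3/2) - t^(5/2) + t^(9/2)  (w +3, c 11, <D> = -A^-9 + A^-1 + A^3 + A^7)
D3 (bracket -A^-3 + A^5 + A^9 + A^13; 9 crossings at w = +5): V = -t^(1/2) - t^(3/2) - t^(5/2) + t^(9/2)
D4 (bracket A^5 + A^13; 11 crossings at w = +5): V = -t^(1/2) - t^(5/2)
key observation: 3 classes among 4 diagrams; unequal V(t) rules out equality


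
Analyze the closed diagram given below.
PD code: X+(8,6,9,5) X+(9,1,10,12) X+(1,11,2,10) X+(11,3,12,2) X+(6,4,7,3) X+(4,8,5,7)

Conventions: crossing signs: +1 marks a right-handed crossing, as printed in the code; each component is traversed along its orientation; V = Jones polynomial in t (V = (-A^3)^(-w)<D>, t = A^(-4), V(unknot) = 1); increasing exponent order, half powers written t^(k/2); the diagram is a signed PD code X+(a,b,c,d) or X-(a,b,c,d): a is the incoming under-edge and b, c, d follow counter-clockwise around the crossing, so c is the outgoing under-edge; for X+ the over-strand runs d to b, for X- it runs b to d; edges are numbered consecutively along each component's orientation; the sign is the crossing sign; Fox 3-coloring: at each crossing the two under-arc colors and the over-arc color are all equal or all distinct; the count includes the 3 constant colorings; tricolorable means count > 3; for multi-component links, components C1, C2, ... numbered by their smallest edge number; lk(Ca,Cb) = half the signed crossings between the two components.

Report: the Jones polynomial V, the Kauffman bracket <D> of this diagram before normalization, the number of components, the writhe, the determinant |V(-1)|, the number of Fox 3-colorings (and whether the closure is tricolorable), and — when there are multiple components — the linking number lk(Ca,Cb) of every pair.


V(t) = t^2 + 2t^4 - 2t^5 + t^6 - 2t^7 + t^8
bracket: A^-14 - 2A^-10 + A^-6 - 2A^-2 + 2A^2 + A^10, w = +6
1 component, writhe +6, over 6 crossings
det 9, colorings 27 of 3^6 — tricolorable
observation: |V(-1)| = 9: so tricolorable, since 3 divides 9


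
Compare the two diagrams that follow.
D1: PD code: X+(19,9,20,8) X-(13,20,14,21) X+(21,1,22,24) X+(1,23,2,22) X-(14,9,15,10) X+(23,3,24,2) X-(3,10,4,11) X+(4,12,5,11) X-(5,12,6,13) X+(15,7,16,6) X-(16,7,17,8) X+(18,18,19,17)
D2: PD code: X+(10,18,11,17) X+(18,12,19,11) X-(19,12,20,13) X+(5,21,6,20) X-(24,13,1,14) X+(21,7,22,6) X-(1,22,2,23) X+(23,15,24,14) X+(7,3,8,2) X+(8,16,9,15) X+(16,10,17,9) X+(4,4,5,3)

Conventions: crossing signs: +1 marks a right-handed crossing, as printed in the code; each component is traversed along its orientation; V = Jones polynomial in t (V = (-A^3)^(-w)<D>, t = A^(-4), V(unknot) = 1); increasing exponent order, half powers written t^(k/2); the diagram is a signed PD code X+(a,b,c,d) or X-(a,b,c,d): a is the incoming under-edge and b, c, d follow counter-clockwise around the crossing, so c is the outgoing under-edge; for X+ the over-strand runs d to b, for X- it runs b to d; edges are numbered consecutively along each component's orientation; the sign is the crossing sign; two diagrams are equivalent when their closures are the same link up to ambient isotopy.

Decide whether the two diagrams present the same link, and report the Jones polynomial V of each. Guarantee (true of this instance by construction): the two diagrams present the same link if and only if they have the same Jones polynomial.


same link: no
V(D1) = t + t^3 - t^4  [12 crossings, <D> = -A^-10 + A^-6 + A^2, w = +2]
V(D2) = t^2 + 2t^4 - 2t^5 + t^6 - 2t^7 + t^8  [12 crossings, <D> = A^-14 - 2A^-10 + A^-6 - 2A^-2 + 2A^2 + A^10, w = +6]
insight: 2 values of V(t) split the 2 diagrams


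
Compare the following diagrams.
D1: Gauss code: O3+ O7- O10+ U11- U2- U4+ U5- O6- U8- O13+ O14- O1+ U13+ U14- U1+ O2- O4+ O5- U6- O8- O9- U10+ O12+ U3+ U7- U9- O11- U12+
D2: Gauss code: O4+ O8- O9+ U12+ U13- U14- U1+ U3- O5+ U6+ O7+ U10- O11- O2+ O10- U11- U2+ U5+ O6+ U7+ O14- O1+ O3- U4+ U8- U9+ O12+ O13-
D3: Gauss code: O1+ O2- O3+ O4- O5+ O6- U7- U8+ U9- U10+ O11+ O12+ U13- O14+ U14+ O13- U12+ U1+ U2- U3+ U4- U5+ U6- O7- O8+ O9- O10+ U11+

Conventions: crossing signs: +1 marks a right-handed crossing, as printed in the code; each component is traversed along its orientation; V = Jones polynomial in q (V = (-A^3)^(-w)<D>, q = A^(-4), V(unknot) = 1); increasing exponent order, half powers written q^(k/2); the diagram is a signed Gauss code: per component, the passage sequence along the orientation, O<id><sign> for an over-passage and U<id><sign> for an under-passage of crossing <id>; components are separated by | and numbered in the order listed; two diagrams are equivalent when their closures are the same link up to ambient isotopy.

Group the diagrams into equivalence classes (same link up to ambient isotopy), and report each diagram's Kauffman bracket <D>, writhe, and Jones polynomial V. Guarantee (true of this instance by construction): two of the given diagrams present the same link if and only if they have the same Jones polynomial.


equivalence classes: {D1} | {D2} | {D3}
D1 (bracket A^-10 - A^-6 + 2A^-2 - 3A^2 + 3A^6 - 2A^10 + 2A^14 - A^18; 14 crossings at w = -2): V = -q^-6 + 2q^-5 - 2q^-4 + 3q^-3 - 3q^-2 + 2q^-1 - 1 + q
D2 (bracket -A^-10 + A^-6 + A^2; 14 crossings at w = +2): V = q + q^3 - q^4
D3 (bracket A^6; 14 crossings at w = +2): V = 1
key observation: 3 values of V(q) split the 3 diagrams


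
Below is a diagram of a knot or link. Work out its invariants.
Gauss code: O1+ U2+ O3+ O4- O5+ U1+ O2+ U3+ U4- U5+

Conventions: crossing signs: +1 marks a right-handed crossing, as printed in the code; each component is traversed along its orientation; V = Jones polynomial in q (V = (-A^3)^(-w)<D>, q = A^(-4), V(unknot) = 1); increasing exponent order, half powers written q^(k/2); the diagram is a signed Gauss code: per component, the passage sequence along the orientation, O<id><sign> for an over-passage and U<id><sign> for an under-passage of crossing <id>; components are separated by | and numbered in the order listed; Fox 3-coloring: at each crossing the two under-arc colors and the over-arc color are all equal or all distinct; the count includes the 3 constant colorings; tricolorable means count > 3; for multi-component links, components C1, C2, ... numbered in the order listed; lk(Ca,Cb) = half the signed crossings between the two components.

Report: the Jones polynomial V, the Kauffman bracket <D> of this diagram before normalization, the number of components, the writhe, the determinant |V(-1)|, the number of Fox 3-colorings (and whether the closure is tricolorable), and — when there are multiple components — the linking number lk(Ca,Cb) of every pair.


V = q + q^3 - q^4
<D> = A^-7 - A^-3 - A^5 (w = +3)
1 component over 5 crossings, w = +3
9 Fox colorings among 3^5, |V(-1)| = 3: tricolorable
why: the span of V is 3, forcing >= 3 crossings in any diagram


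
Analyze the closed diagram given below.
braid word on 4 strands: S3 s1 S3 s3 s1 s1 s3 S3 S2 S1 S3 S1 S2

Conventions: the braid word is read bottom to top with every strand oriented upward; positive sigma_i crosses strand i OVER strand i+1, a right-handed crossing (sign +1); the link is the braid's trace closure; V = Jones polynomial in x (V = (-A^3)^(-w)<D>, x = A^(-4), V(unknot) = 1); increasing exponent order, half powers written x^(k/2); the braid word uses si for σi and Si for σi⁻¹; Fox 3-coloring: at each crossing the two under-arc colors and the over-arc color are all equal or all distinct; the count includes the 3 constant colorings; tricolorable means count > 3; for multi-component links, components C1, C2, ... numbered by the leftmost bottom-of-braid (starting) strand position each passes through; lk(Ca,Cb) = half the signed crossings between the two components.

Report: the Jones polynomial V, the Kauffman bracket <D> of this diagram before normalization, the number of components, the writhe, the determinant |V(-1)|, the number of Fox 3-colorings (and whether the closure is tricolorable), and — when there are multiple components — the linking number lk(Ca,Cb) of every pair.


Jones polynomial: V(x) = -x^-5 + x^-4 - x^-3 + 2x^-2 - x^-1 + 2 - x
<D> = A^-13 - 2A^-9 + A^-5 - 2A^-1 + A^3 - A^7 + A^11; writhe -3
components 1, writhe -3 (13 crossings)
3-colorings: 9 of 3^13, det 9 — tricolorable
note: the word shrinks to σ3⁻¹ σ1 σ1 σ1 σ2⁻¹ σ1⁻¹ σ3⁻¹ σ1⁻¹ σ2⁻¹ after cancelling


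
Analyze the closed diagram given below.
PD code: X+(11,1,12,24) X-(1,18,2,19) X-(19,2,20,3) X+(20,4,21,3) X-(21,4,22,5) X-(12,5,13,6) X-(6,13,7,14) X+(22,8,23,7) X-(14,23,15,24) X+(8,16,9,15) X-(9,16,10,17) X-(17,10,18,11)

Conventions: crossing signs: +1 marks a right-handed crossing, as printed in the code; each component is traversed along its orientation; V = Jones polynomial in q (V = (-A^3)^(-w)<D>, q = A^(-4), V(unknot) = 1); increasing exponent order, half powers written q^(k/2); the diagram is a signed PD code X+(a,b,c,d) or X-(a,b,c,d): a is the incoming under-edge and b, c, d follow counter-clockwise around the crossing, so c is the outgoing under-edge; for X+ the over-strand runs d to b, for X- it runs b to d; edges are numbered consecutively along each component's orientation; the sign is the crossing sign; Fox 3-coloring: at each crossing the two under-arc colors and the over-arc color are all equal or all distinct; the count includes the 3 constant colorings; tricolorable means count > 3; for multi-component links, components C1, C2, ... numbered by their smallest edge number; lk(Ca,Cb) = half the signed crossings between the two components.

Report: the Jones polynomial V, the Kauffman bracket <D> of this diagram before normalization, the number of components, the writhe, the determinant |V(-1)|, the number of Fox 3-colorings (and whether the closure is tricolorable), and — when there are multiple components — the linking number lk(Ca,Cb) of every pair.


V = q^-7 - 2q^-6 + 2q^-5 - 3q^-4 + 3q^-3 - 2q^-2 + 2q^-1
<D> = 2A^-8 - 2A^-4 + 3 - 3A^4 + 2A^8 - 2A^12 + A^16 (w = -4)
1 component over 12 crossings, w = -4
9 Fox colorings among 3^12, |V(-1)| = 15: tricolorable
why: det 15 = |V(-1)|; divisible by 3, so tricolorable


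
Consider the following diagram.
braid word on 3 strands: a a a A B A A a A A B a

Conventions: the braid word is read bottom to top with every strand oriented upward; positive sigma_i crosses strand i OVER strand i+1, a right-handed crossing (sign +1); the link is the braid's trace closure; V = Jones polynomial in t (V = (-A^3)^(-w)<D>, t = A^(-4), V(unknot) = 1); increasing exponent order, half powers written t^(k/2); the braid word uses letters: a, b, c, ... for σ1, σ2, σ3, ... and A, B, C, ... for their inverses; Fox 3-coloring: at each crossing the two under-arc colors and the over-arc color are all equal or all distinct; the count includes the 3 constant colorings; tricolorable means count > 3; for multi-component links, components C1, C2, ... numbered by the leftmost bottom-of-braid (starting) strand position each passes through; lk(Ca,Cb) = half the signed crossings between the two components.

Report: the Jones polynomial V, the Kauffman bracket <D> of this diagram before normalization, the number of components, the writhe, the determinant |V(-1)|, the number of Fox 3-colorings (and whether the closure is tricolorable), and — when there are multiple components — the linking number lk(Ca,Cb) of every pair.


Jones polynomial: V(t) = -t^-5 + t^-4 - t^-3 + 2t^-2 - t^-1 + 2 - t
<D> = -A^-10 + 2A^-6 - A^-2 + 2A^2 - A^6 + A^10 - A^14; writhe -2
components 1, writhe -2 (12 crossings)
3-colorings: 9 of 3^12, det 9 — tricolorable
note: det 9 = |V(-1)|; divisible by 3, so tricolorable
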